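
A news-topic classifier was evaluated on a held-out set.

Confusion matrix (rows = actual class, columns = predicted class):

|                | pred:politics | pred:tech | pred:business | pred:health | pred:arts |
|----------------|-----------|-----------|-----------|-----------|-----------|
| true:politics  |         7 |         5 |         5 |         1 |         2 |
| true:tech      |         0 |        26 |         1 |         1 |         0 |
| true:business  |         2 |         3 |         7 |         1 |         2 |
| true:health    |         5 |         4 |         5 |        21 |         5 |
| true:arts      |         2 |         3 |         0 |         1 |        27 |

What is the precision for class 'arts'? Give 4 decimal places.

precision = TP/(TP+FP).
arts: TP=27, FP=2+0+2+5=9 → 27/36 = 0.75000

0.7500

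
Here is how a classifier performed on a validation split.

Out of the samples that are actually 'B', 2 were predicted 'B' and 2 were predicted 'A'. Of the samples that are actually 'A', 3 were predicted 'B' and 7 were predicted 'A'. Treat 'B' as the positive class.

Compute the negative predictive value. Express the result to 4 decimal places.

0.7778

NPV = TN/(TN+FN) = 7/(7+2) = 0.7778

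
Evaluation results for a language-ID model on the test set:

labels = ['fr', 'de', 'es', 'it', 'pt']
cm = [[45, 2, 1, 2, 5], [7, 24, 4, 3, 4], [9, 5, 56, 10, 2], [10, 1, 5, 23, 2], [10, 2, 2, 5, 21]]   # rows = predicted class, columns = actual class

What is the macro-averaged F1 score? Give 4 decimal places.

0.6310

Per-class F1 score (2·TP/(2·TP+FP+FN)):
  fr: TP=45, FP=2+1+2+5=10, FN=7+9+10+10=36 → 90/136 = 0.66176
  de: TP=24, FP=7+4+3+4=18, FN=2+5+1+2=10 → 48/76 = 0.63158
  es: TP=56, FP=9+5+10+2=26, FN=1+4+5+2=12 → 112/150 = 0.74667
  it: TP=23, FP=10+1+5+2=18, FN=2+3+10+5=20 → 46/84 = 0.54762
  pt: TP=21, FP=10+2+2+5=19, FN=5+4+2+2=13 → 42/74 = 0.56757
Macro-F1 score = mean = (0.66176 + 0.63158 + 0.74667 + 0.54762 + 0.56757) / 5 = 0.6310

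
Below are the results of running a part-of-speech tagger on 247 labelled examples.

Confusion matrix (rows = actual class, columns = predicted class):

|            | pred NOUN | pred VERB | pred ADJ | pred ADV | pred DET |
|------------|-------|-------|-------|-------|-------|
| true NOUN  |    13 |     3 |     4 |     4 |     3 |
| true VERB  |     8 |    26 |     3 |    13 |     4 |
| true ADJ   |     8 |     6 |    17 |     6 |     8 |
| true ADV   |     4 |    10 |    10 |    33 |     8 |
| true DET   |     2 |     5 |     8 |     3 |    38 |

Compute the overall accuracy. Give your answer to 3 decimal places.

Accuracy = trace / total = (13+26+17+33+38=127) / 247 = 127/247 = 0.514

0.514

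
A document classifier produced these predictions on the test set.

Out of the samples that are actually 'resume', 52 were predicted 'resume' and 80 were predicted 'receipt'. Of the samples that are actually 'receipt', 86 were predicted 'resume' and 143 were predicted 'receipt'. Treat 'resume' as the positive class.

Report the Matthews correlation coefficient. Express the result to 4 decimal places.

MCC = (TP·TN − FP·FN) / √((TP+FP)(TP+FN)(TN+FP)(TN+FN))
Numerator = 52·143 − 86·80 = 556
Denominator = √(138·132·229·223) = √930236472 = 30499.7782
MCC = 556 / 30499.7782 = 0.0182

0.0182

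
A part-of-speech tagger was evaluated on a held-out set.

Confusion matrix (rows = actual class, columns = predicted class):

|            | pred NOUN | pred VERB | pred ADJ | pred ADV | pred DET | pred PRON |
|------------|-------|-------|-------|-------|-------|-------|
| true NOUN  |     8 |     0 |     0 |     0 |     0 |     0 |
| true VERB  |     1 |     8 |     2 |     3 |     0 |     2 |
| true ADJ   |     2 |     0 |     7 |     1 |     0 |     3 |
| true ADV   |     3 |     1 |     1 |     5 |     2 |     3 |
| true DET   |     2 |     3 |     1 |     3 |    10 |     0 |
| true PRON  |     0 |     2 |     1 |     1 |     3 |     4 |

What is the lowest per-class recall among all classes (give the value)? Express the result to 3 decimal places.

0.333

Per-class recall (TP/(TP+FN)):
  NOUN: TP=8, FN=0+0+0+0+0=0 → 8/8 = 1.0000
  VERB: TP=8, FN=1+2+3+0+2=8 → 8/16 = 0.5000
  ADJ: TP=7, FN=2+0+1+0+3=6 → 7/13 = 0.5385
  ADV: TP=5, FN=3+1+1+2+3=10 → 5/15 = 0.3333
  DET: TP=10, FN=2+3+1+3+0=9 → 10/19 = 0.5263
  PRON: TP=4, FN=0+2+1+1+3=7 → 4/11 = 0.3636
Lowest is class 'ADV' with recall = 0.333.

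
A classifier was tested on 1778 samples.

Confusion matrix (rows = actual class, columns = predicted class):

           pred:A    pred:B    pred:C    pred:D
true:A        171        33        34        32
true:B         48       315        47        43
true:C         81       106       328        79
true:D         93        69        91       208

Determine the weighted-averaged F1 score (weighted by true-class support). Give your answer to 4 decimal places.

0.5742

Per-class F1 score (2·TP/(2·TP+FP+FN)):
  A: TP=171, FP=48+81+93=222, FN=33+34+32=99 → 342/663 = 0.51584
  B: TP=315, FP=33+106+69=208, FN=48+47+43=138 → 630/976 = 0.64549
  C: TP=328, FP=34+47+91=172, FN=81+106+79=266 → 656/1094 = 0.59963
  D: TP=208, FP=32+43+79=154, FN=93+69+91=253 → 416/823 = 0.50547
Weighted-F1 score = Σ (supportᵢ/N)·F1 scoreᵢ with N=1778: (270/1778)·0.51584 + (453/1778)·0.64549 + (594/1778)·0.59963 + (461/1778)·0.50547 = 0.5742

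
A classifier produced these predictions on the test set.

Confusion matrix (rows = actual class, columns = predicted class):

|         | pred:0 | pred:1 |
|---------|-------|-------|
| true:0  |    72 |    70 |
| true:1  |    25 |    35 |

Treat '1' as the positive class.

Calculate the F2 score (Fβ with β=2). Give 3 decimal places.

0.507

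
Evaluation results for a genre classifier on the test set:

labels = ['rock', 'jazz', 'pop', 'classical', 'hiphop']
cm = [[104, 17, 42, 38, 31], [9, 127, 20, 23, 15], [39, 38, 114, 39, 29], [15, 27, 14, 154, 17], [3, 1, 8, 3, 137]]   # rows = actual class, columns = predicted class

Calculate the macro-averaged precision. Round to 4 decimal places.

Per-class precision (TP/(TP+FP)):
  rock: TP=104, FP=9+39+15+3=66 → 104/170 = 0.61176
  jazz: TP=127, FP=17+38+27+1=83 → 127/210 = 0.60476
  pop: TP=114, FP=42+20+14+8=84 → 114/198 = 0.57576
  classical: TP=154, FP=38+23+39+3=103 → 154/257 = 0.59922
  hiphop: TP=137, FP=31+15+29+17=92 → 137/229 = 0.59825
Macro-precision = mean = (0.61176 + 0.60476 + 0.57576 + 0.59922 + 0.59825) / 5 = 0.5980

0.5980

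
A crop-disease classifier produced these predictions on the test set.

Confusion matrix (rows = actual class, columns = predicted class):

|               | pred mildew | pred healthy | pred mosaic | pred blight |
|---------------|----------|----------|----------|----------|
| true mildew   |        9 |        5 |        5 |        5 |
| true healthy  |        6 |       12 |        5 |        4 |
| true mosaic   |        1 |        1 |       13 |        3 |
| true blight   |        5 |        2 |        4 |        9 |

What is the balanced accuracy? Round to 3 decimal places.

Balanced accuracy = mean of per-class recall.
  mildew: recall = 9/24 = 0.3750
  healthy: recall = 12/27 = 0.4444
  mosaic: recall = 13/18 = 0.7222
  blight: recall = 9/20 = 0.4500
Mean = (0.3750 + 0.4444 + 0.7222 + 0.4500) / 4 = 0.498

0.498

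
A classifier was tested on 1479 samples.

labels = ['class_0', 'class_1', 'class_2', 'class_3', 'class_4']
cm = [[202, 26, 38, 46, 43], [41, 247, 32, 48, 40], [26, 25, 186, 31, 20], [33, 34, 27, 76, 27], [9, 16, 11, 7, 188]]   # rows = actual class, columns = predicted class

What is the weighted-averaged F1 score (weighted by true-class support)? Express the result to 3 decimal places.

0.607

Per-class F1 score (2·TP/(2·TP+FP+FN)):
  class_0: TP=202, FP=41+26+33+9=109, FN=26+38+46+43=153 → 404/666 = 0.6066
  class_1: TP=247, FP=26+25+34+16=101, FN=41+32+48+40=161 → 494/756 = 0.6534
  class_2: TP=186, FP=38+32+27+11=108, FN=26+25+31+20=102 → 372/582 = 0.6392
  class_3: TP=76, FP=46+48+31+7=132, FN=33+34+27+27=121 → 152/405 = 0.3753
  class_4: TP=188, FP=43+40+20+27=130, FN=9+16+11+7=43 → 376/549 = 0.6849
Weighted-F1 score = Σ (supportᵢ/N)·F1 scoreᵢ with N=1479: (355/1479)·0.6066 + (408/1479)·0.6534 + (288/1479)·0.6392 + (197/1479)·0.3753 + (231/1479)·0.6849 = 0.607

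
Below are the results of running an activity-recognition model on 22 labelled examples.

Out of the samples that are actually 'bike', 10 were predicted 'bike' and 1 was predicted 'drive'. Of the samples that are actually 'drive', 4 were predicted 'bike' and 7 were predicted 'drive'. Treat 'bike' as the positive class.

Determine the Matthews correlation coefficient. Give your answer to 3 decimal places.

MCC = (TP·TN − FP·FN) / √((TP+FP)(TP+FN)(TN+FP)(TN+FN))
Numerator = 10·7 − 4·1 = 66
Denominator = √(14·11·11·8) = √13552 = 116.4131
MCC = 66 / 116.4131 = 0.567

0.567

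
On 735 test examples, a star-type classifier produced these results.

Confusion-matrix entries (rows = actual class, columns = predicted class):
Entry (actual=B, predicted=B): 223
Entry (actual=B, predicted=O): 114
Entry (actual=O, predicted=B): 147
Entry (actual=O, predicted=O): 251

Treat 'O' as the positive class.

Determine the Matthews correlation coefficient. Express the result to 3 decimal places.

0.291

MCC = (TP·TN − FP·FN) / √((TP+FP)(TP+FN)(TN+FP)(TN+FN))
Numerator = 251·223 − 114·147 = 39215
Denominator = √(365·398·337·370) = √18113716300 = 134587.2070
MCC = 39215 / 134587.2070 = 0.291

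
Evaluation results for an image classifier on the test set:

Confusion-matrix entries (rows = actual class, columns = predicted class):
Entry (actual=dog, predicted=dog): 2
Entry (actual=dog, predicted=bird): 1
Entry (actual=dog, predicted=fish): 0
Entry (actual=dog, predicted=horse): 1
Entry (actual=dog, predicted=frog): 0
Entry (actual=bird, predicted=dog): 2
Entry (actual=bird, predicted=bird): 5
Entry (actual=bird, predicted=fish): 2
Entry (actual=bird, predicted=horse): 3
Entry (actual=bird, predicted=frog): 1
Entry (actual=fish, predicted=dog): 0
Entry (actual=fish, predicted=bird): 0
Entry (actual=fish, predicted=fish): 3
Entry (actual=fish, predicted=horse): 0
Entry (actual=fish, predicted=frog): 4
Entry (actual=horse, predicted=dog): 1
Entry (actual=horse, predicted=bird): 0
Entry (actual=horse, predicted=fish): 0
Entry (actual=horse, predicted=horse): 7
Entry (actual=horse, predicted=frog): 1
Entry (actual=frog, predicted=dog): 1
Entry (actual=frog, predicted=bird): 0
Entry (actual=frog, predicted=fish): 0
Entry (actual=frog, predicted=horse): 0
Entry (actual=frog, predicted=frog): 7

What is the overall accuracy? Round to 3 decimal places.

0.585

Accuracy = trace / total = (2+5+3+7+7=24) / 41 = 24/41 = 0.585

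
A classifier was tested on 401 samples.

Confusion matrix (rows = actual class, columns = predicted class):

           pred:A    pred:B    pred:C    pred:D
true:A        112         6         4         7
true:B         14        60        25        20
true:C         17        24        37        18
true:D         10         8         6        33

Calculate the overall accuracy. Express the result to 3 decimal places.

0.603

Accuracy = trace / total = (112+60+37+33=242) / 401 = 242/401 = 0.603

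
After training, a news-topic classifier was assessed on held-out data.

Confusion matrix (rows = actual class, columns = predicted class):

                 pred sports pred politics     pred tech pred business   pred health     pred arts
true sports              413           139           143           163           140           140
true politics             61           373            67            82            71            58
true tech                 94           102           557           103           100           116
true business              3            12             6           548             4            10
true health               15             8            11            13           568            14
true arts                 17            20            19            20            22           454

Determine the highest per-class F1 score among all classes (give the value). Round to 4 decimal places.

Per-class F1 score (2·TP/(2·TP+FP+FN)):
  sports: TP=413, FP=61+94+3+15+17=190, FN=139+143+163+140+140=725 → 826/1741 = 0.47444
  politics: TP=373, FP=139+102+12+8+20=281, FN=61+67+82+71+58=339 → 746/1366 = 0.54612
  tech: TP=557, FP=143+67+6+11+19=246, FN=94+102+103+100+116=515 → 1114/1875 = 0.59413
  business: TP=548, FP=163+82+103+13+20=381, FN=3+12+6+4+10=35 → 1096/1512 = 0.72487
  health: TP=568, FP=140+71+100+4+22=337, FN=15+8+11+13+14=61 → 1136/1534 = 0.74055
  arts: TP=454, FP=140+58+116+10+14=338, FN=17+20+19+20+22=98 → 908/1344 = 0.67560
Highest is class 'health' with F1 score = 0.7405.

0.7405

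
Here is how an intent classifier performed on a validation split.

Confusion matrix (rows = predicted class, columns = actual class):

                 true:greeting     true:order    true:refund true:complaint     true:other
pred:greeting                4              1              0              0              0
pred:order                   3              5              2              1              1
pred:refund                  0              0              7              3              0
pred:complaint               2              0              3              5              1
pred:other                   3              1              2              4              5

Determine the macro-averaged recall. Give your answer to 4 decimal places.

Per-class recall (TP/(TP+FN)):
  greeting: TP=4, FN=3+0+2+3=8 → 4/12 = 0.33333
  order: TP=5, FN=1+0+0+1=2 → 5/7 = 0.71429
  refund: TP=7, FN=0+2+3+2=7 → 7/14 = 0.50000
  complaint: TP=5, FN=0+1+3+4=8 → 5/13 = 0.38462
  other: TP=5, FN=0+1+0+1=2 → 5/7 = 0.71429
Macro-recall = mean = (0.33333 + 0.71429 + 0.50000 + 0.38462 + 0.71429) / 5 = 0.5293

0.5293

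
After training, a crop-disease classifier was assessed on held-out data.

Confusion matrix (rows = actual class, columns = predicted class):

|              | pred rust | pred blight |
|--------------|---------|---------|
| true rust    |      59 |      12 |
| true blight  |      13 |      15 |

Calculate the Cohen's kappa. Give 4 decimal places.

Observed agreement pₒ = trace/N = 74/99 = 0.74747
Expected agreement pₑ = Σ (rowᵢ·colᵢ)/N² = (71·72 + 28·27)/99² = 0.59871
κ = (pₒ − pₑ)/(1 − pₑ) = (0.74747 − 0.59871)/(1 − 0.59871) = 0.3707

0.3707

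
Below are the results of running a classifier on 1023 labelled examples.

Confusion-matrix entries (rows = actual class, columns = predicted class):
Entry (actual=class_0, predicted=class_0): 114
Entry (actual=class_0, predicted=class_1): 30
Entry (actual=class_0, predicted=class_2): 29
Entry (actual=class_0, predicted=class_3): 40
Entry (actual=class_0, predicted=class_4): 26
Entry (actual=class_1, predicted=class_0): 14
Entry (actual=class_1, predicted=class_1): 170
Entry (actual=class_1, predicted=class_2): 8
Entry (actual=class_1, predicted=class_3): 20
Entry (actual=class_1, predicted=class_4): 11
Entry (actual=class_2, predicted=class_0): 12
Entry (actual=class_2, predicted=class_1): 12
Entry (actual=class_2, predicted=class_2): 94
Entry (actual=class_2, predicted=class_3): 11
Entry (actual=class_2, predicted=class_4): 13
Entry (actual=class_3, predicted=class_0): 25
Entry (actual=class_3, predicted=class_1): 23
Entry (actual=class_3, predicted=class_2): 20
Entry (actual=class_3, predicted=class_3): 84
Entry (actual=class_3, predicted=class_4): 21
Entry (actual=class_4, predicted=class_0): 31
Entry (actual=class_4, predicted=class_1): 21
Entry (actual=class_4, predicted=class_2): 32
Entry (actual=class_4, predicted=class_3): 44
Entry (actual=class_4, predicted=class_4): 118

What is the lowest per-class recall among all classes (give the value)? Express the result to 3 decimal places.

Per-class recall (TP/(TP+FN)):
  class_0: TP=114, FN=30+29+40+26=125 → 114/239 = 0.4770
  class_1: TP=170, FN=14+8+20+11=53 → 170/223 = 0.7623
  class_2: TP=94, FN=12+12+11+13=48 → 94/142 = 0.6620
  class_3: TP=84, FN=25+23+20+21=89 → 84/173 = 0.4855
  class_4: TP=118, FN=31+21+32+44=128 → 118/246 = 0.4797
Lowest is class 'class_0' with recall = 0.477.

0.477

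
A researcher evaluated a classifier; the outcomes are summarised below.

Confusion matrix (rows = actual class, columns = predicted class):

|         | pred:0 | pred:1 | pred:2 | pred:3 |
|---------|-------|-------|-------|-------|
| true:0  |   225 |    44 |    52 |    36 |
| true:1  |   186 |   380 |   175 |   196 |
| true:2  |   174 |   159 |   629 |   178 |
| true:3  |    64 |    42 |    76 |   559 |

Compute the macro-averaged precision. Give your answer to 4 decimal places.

Per-class precision (TP/(TP+FP)):
  0: TP=225, FP=186+174+64=424 → 225/649 = 0.34669
  1: TP=380, FP=44+159+42=245 → 380/625 = 0.60800
  2: TP=629, FP=52+175+76=303 → 629/932 = 0.67489
  3: TP=559, FP=36+196+178=410 → 559/969 = 0.57688
Macro-precision = mean = (0.34669 + 0.60800 + 0.67489 + 0.57688) / 4 = 0.5516

0.5516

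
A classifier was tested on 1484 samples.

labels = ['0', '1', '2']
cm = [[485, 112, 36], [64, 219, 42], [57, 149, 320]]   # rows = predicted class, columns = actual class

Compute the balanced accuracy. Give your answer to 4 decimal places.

Balanced accuracy = mean of per-class recall.
  0: recall = 485/606 = 0.80033
  1: recall = 219/480 = 0.45625
  2: recall = 320/398 = 0.80402
Mean = (0.80033 + 0.45625 + 0.80402) / 3 = 0.6869

0.6869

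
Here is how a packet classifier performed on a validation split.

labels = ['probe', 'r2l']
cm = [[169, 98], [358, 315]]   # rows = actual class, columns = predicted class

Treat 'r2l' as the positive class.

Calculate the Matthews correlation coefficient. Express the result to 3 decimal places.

MCC = (TP·TN − FP·FN) / √((TP+FP)(TP+FN)(TN+FP)(TN+FN))
Numerator = 315·169 − 98·358 = 18151
Denominator = √(413·673·267·527) = √39109925841 = 197762.2963
MCC = 18151 / 197762.2963 = 0.092

0.092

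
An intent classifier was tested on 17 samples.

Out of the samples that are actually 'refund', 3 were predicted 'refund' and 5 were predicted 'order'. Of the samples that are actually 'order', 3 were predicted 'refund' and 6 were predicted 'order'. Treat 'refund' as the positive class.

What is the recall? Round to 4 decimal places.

Recall = TP/(TP+FN) = 3/(3+5) = 3/8 = 0.3750

0.3750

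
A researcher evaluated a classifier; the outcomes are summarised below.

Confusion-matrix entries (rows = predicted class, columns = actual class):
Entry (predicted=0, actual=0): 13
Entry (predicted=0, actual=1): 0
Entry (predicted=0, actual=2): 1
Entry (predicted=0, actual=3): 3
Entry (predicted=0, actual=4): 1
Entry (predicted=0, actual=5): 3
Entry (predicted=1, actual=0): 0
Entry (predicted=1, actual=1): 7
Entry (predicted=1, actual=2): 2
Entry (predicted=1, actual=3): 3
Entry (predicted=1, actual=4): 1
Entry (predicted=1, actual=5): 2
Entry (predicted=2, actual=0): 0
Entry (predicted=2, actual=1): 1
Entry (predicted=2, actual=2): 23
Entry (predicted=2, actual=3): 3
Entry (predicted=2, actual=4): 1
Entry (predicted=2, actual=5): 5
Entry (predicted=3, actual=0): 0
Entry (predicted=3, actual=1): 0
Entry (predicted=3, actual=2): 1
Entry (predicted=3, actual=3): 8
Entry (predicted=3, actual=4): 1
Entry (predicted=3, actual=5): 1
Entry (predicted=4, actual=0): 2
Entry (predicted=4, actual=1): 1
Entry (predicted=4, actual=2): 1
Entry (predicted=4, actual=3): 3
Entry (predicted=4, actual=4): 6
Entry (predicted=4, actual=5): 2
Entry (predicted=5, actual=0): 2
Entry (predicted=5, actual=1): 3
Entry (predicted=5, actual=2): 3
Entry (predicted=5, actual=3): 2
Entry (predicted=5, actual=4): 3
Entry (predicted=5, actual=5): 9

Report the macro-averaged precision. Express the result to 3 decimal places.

Per-class precision (TP/(TP+FP)):
  0: TP=13, FP=0+1+3+1+3=8 → 13/21 = 0.6190
  1: TP=7, FP=0+2+3+1+2=8 → 7/15 = 0.4667
  2: TP=23, FP=0+1+3+1+5=10 → 23/33 = 0.6970
  3: TP=8, FP=0+0+1+1+1=3 → 8/11 = 0.7273
  4: TP=6, FP=2+1+1+3+2=9 → 6/15 = 0.4000
  5: TP=9, FP=2+3+3+2+3=13 → 9/22 = 0.4091
Macro-precision = mean = (0.6190 + 0.4667 + 0.6970 + 0.7273 + 0.4000 + 0.4091) / 6 = 0.553

0.553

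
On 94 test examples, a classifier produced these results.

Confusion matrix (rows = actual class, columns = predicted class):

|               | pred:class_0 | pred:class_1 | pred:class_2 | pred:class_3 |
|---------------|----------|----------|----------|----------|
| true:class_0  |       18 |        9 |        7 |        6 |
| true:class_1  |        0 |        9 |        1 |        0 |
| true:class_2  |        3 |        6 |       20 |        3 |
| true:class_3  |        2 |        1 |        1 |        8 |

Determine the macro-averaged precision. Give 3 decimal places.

Per-class precision (TP/(TP+FP)):
  class_0: TP=18, FP=0+3+2=5 → 18/23 = 0.7826
  class_1: TP=9, FP=9+6+1=16 → 9/25 = 0.3600
  class_2: TP=20, FP=7+1+1=9 → 20/29 = 0.6897
  class_3: TP=8, FP=6+0+3=9 → 8/17 = 0.4706
Macro-precision = mean = (0.7826 + 0.3600 + 0.6897 + 0.4706) / 4 = 0.576

0.576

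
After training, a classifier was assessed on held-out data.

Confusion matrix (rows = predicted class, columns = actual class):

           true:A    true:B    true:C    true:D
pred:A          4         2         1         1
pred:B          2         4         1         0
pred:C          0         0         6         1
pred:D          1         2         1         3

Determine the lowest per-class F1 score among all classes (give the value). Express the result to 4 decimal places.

0.5000

Per-class F1 score (2·TP/(2·TP+FP+FN)):
  A: TP=4, FP=2+1+1=4, FN=2+0+1=3 → 8/15 = 0.53333
  B: TP=4, FP=2+1+0=3, FN=2+0+2=4 → 8/15 = 0.53333
  C: TP=6, FP=0+0+1=1, FN=1+1+1=3 → 12/16 = 0.75000
  D: TP=3, FP=1+2+1=4, FN=1+0+1=2 → 6/12 = 0.50000
Lowest is class 'D' with F1 score = 0.5000.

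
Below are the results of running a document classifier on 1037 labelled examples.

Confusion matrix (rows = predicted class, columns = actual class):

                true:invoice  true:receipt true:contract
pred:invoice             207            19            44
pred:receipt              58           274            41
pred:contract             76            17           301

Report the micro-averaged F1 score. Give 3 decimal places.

Micro-averaging pools counts across classes: ΣTP=782, ΣFP=255, ΣFN=255.
Micro-F1 score = 2·TP/(2·TP+FP+FN) on pooled counts = 0.754 (equals overall accuracy in single-label multiclass).

0.754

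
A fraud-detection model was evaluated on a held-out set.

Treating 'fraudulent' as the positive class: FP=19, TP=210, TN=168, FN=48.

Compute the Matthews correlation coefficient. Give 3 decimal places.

0.704

MCC = (TP·TN − FP·FN) / √((TP+FP)(TP+FN)(TN+FP)(TN+FN))
Numerator = 210·168 − 19·48 = 34368
Denominator = √(229·258·187·216) = √2386440144 = 48851.2041
MCC = 34368 / 48851.2041 = 0.704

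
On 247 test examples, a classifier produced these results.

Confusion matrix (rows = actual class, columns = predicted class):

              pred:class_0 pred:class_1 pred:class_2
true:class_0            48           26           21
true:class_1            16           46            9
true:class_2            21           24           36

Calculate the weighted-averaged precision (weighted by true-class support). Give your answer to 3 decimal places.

Per-class precision (TP/(TP+FP)):
  class_0: TP=48, FP=16+21=37 → 48/85 = 0.5647
  class_1: TP=46, FP=26+24=50 → 46/96 = 0.4792
  class_2: TP=36, FP=21+9=30 → 36/66 = 0.5455
Weighted-precision = Σ (supportᵢ/N)·precisionᵢ with N=247: (95/247)·0.5647 + (71/247)·0.4792 + (81/247)·0.5455 = 0.534

0.534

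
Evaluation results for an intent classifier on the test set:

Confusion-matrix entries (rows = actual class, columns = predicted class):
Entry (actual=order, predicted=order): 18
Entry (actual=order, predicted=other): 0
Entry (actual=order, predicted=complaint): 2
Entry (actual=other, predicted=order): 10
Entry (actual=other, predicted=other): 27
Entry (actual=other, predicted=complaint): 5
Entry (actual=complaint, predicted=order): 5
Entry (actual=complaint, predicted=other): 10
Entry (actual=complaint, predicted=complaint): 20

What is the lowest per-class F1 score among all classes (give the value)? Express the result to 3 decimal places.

0.645

Per-class F1 score (2·TP/(2·TP+FP+FN)):
  order: TP=18, FP=10+5=15, FN=0+2=2 → 36/53 = 0.6792
  other: TP=27, FP=0+10=10, FN=10+5=15 → 54/79 = 0.6835
  complaint: TP=20, FP=2+5=7, FN=5+10=15 → 40/62 = 0.6452
Lowest is class 'complaint' with F1 score = 0.645.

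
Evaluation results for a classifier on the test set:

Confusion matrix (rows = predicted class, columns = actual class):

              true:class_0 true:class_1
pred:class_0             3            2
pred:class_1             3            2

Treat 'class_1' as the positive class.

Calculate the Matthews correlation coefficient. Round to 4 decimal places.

MCC = (TP·TN − FP·FN) / √((TP+FP)(TP+FN)(TN+FP)(TN+FN))
Numerator = 2·3 − 3·2 = 0
Denominator = √(5·4·6·5) = √600 = 24.4949
MCC = 0 / 24.4949 = 0.0000

0.0000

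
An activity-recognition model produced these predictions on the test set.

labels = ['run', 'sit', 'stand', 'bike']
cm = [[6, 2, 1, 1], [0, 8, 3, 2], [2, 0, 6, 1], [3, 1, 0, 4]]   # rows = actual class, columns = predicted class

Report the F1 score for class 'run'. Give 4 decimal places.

Take TP from the diagonal, FP from the rest of the 'run' prediction marginal, FN from the rest of the 'run' actual marginal.
F1 score = 2·TP/(2·TP+FP+FN).
run: TP=6, FP=0+2+3=5, FN=2+1+1=4 → 12/21 = 0.57143

0.5714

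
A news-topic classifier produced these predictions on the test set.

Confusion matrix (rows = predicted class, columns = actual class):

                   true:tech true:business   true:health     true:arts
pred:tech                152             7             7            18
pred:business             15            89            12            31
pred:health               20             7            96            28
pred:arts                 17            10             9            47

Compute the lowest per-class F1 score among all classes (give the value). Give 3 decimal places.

Per-class F1 score (2·TP/(2·TP+FP+FN)):
  tech: TP=152, FP=7+7+18=32, FN=15+20+17=52 → 304/388 = 0.7835
  business: TP=89, FP=15+12+31=58, FN=7+7+10=24 → 178/260 = 0.6846
  health: TP=96, FP=20+7+28=55, FN=7+12+9=28 → 192/275 = 0.6982
  arts: TP=47, FP=17+10+9=36, FN=18+31+28=77 → 94/207 = 0.4541
Lowest is class 'arts' with F1 score = 0.454.

0.454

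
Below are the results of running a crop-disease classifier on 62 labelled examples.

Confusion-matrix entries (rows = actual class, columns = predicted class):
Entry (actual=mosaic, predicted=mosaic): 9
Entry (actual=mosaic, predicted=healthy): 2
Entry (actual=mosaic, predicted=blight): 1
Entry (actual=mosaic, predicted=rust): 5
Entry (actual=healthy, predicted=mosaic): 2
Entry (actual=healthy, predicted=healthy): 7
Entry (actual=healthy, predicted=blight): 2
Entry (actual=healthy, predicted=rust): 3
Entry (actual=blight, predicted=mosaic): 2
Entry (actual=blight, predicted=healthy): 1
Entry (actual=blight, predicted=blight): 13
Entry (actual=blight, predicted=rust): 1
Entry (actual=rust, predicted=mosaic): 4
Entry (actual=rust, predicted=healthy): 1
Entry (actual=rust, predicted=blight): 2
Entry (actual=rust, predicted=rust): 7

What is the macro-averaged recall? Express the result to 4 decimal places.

0.5735

Per-class recall (TP/(TP+FN)):
  mosaic: TP=9, FN=2+1+5=8 → 9/17 = 0.52941
  healthy: TP=7, FN=2+2+3=7 → 7/14 = 0.50000
  blight: TP=13, FN=2+1+1=4 → 13/17 = 0.76471
  rust: TP=7, FN=4+1+2=7 → 7/14 = 0.50000
Macro-recall = mean = (0.52941 + 0.50000 + 0.76471 + 0.50000) / 4 = 0.5735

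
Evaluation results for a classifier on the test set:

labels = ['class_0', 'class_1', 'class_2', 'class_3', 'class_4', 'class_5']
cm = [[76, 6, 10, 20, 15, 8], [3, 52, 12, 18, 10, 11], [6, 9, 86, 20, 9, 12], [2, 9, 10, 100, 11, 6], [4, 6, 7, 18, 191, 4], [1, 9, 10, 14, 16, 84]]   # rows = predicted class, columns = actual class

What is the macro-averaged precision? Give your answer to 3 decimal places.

Per-class precision (TP/(TP+FP)):
  class_0: TP=76, FP=6+10+20+15+8=59 → 76/135 = 0.5630
  class_1: TP=52, FP=3+12+18+10+11=54 → 52/106 = 0.4906
  class_2: TP=86, FP=6+9+20+9+12=56 → 86/142 = 0.6056
  class_3: TP=100, FP=2+9+10+11+6=38 → 100/138 = 0.7246
  class_4: TP=191, FP=4+6+7+18+4=39 → 191/230 = 0.8304
  class_5: TP=84, FP=1+9+10+14+16=50 → 84/134 = 0.6269
Macro-precision = mean = (0.5630 + 0.4906 + 0.6056 + 0.7246 + 0.8304 + 0.6269) / 6 = 0.640

0.640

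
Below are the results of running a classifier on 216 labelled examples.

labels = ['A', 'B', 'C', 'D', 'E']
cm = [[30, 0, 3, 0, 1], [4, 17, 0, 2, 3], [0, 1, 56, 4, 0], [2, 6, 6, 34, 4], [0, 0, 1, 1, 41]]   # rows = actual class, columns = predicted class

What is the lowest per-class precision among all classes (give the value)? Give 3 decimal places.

Per-class precision (TP/(TP+FP)):
  A: TP=30, FP=4+0+2+0=6 → 30/36 = 0.8333
  B: TP=17, FP=0+1+6+0=7 → 17/24 = 0.7083
  C: TP=56, FP=3+0+6+1=10 → 56/66 = 0.8485
  D: TP=34, FP=0+2+4+1=7 → 34/41 = 0.8293
  E: TP=41, FP=1+3+0+4=8 → 41/49 = 0.8367
Lowest is class 'B' with precision = 0.708.

0.708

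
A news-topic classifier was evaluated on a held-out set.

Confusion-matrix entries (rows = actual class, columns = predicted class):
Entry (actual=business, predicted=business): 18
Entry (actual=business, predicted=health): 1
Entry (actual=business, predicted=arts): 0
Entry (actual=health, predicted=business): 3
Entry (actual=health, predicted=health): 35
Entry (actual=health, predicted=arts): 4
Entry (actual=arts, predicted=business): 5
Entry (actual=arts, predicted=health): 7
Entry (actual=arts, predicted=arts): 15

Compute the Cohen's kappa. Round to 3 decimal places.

0.643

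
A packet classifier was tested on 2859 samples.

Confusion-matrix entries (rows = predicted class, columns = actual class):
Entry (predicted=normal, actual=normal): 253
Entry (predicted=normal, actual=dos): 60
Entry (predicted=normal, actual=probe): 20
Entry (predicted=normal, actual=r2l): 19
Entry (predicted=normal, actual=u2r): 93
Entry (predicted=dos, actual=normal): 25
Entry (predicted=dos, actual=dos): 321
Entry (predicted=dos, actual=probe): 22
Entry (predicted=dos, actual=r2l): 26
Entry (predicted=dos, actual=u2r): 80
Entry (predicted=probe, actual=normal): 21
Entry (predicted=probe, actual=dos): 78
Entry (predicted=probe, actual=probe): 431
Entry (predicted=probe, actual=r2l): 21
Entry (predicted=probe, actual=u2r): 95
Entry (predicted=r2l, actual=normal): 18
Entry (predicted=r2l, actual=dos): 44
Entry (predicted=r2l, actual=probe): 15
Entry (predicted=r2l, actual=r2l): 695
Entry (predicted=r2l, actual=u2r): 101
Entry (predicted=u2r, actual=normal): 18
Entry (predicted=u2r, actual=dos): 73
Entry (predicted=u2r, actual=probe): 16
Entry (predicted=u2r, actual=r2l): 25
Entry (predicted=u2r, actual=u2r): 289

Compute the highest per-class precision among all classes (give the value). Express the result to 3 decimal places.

0.796

Per-class precision (TP/(TP+FP)):
  normal: TP=253, FP=60+20+19+93=192 → 253/445 = 0.5685
  dos: TP=321, FP=25+22+26+80=153 → 321/474 = 0.6772
  probe: TP=431, FP=21+78+21+95=215 → 431/646 = 0.6672
  r2l: TP=695, FP=18+44+15+101=178 → 695/873 = 0.7961
  u2r: TP=289, FP=18+73+16+25=132 → 289/421 = 0.6865
Highest is class 'r2l' with precision = 0.796.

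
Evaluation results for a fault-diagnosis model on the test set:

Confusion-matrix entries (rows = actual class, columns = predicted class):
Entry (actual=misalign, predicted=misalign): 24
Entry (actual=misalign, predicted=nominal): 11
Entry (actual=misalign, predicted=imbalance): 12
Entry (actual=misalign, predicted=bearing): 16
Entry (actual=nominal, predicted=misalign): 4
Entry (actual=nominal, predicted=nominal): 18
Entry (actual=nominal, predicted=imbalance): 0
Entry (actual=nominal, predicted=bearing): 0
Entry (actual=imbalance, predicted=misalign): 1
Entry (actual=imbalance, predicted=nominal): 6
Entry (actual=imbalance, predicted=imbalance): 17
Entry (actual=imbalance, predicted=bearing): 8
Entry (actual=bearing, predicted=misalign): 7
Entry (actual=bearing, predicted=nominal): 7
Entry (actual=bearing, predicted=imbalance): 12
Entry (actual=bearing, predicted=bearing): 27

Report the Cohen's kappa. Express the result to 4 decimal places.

0.3417

Observed agreement pₒ = trace/N = 86/170 = 0.50588
Expected agreement pₑ = Σ (rowᵢ·colᵢ)/N² = (63·36 + 22·42 + 32·41 + 53·51)/170² = 0.24938
κ = (pₒ − pₑ)/(1 − pₑ) = (0.50588 − 0.24938)/(1 − 0.24938) = 0.3417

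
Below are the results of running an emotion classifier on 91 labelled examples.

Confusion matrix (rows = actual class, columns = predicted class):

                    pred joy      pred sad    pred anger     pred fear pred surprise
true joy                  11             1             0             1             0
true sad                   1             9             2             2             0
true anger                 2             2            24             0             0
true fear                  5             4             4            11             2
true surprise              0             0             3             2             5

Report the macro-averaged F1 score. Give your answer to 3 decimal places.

Per-class F1 score (2·TP/(2·TP+FP+FN)):
  joy: TP=11, FP=1+2+5+0=8, FN=1+0+1+0=2 → 22/32 = 0.6875
  sad: TP=9, FP=1+2+4+0=7, FN=1+2+2+0=5 → 18/30 = 0.6000
  anger: TP=24, FP=0+2+4+3=9, FN=2+2+0+0=4 → 48/61 = 0.7869
  fear: TP=11, FP=1+2+0+2=5, FN=5+4+4+2=15 → 22/42 = 0.5238
  surprise: TP=5, FP=0+0+0+2=2, FN=0+0+3+2=5 → 10/17 = 0.5882
Macro-F1 score = mean = (0.6875 + 0.6000 + 0.7869 + 0.5238 + 0.5882) / 5 = 0.637

0.637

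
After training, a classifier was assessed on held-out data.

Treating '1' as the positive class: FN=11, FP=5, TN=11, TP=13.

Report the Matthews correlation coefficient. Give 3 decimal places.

0.226

MCC = (TP·TN − FP·FN) / √((TP+FP)(TP+FN)(TN+FP)(TN+FN))
Numerator = 13·11 − 5·11 = 88
Denominator = √(18·24·16·22) = √152064 = 389.9538
MCC = 88 / 389.9538 = 0.226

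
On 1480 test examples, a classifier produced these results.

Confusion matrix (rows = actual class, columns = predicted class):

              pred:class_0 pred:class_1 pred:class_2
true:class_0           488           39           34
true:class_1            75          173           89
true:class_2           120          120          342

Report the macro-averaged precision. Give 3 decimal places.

0.657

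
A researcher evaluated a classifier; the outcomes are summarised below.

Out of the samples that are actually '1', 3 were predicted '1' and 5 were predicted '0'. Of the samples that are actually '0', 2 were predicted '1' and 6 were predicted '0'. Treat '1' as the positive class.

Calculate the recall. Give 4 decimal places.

0.3750

Recall = TP/(TP+FN) = 3/(3+5) = 3/8 = 0.3750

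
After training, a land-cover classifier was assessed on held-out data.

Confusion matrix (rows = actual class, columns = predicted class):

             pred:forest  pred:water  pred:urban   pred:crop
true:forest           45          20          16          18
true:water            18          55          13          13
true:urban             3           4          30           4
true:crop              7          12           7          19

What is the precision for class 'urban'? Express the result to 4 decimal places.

0.4545

Treat 'urban' as positive and all other classes as negative.
precision = TP/(TP+FP).
urban: TP=30, FP=16+13+7=36 → 30/66 = 0.45455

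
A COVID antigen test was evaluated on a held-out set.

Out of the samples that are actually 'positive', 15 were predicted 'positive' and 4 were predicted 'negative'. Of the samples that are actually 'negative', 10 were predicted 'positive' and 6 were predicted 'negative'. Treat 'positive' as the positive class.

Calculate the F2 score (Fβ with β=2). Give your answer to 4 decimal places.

0.7426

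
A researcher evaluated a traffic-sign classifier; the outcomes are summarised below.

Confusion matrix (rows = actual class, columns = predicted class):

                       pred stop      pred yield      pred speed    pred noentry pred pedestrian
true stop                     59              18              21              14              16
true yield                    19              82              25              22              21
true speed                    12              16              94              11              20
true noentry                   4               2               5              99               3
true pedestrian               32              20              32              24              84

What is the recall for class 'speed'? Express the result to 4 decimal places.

0.6144

recall = TP/(TP+FN).
speed: TP=94, FN=12+16+11+20=59 → 94/153 = 0.61438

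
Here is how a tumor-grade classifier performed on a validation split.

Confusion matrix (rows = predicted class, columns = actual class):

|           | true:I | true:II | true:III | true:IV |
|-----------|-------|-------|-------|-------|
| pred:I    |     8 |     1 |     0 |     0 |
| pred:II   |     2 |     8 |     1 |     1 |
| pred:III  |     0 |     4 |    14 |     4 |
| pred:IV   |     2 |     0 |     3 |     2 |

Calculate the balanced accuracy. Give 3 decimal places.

0.586

Balanced accuracy = mean of per-class recall.
  I: recall = 8/12 = 0.6667
  II: recall = 8/13 = 0.6154
  III: recall = 14/18 = 0.7778
  IV: recall = 2/7 = 0.2857
Mean = (0.6667 + 0.6154 + 0.7778 + 0.2857) / 4 = 0.586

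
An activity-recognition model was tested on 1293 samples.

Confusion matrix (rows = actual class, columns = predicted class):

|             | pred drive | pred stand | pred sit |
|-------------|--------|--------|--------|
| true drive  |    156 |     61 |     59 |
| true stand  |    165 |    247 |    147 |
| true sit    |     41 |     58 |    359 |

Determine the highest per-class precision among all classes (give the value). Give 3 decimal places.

0.675

Per-class precision (TP/(TP+FP)):
  drive: TP=156, FP=165+41=206 → 156/362 = 0.4309
  stand: TP=247, FP=61+58=119 → 247/366 = 0.6749
  sit: TP=359, FP=59+147=206 → 359/565 = 0.6354
Highest is class 'stand' with precision = 0.675.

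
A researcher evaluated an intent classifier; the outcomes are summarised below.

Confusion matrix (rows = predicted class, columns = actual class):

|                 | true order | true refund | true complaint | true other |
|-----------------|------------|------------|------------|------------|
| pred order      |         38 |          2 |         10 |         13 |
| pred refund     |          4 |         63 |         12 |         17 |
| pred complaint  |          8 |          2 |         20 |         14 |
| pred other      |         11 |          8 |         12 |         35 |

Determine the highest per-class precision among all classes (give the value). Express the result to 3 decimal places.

0.656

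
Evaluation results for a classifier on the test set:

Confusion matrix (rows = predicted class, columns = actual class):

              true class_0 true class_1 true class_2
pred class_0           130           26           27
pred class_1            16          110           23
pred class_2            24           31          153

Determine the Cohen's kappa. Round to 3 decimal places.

Observed agreement pₒ = trace/N = 393/540 = 0.7278
Expected agreement pₑ = Σ (rowᵢ·colᵢ)/N² = (170·183 + 167·149 + 203·208)/540² = 0.3368
κ = (pₒ − pₑ)/(1 − pₑ) = (0.7278 − 0.3368)/(1 − 0.3368) = 0.590

0.590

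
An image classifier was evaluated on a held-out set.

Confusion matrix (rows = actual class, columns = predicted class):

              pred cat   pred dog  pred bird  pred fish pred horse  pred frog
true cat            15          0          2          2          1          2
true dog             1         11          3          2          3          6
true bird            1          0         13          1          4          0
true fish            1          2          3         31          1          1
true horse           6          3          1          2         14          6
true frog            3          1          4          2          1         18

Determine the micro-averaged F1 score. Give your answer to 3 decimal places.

0.611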